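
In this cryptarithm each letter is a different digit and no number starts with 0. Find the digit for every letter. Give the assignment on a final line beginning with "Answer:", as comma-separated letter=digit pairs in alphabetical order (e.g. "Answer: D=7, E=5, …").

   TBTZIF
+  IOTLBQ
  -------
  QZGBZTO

Step 1. [col 1: F + Q ≡ O (mod 10)] O=5 is one option consistent with column 1 (F + Q ≡ O (mod 10), carry-in 0) — take it. So O=5.
Step 2. [col 1: F + Q ≡ O (mod 10)] several values work for Q in column 1 (F + Q ≡ O (mod 10), carry-in 0); try Q=1. So Q=1.
Step 3. [col 1: F + Q ≡ O (mod 10)] in column 1 we have F+Q≡O with carry-in 0; given Q=1, O=5 and digits 1,5 already taken and all letters distinct, that pins F to 4. So F=4.
Step 4. [col 2: I + B ≡ T (mod 10)] several values work for B in column 2 (I + B ≡ T (mod 10), carry-in 0); try B=7, so B=7.
Step 5. [col 2: I + B ≡ T (mod 10)] column 2 (I + B ≡ T (mod 10), carry-in 0) doesn't pin I yet; pick I=6 and continue ⇒ I=6.
Step 6. [col 2: I + B ≡ T (mod 10)] from column 2 (I=6, B=7, carry-in 0, digits 1,4,5,6,7 already taken and all letters distinct): T must equal 3, so T=3.
Step 7. [col 3: Z + L ≡ Z (mod 10)] from column 3 (nothing yet, carry-in 1, digits 1,3,4,5,6,7 already taken and all letters distinct): L must equal 9, so L=9.
Step 8. [col 3: Z + L ≡ Z (mod 10)] Z=0 is one option consistent with column 3 (Z + L ≡ Z (mod 10), carry-in 1) — take it, so Z=0.
Step 9. [col 5: B + O ≡ G (mod 10)] column 5: given B=7, O=5, carry-in 0, and digits 0,1,3,4,5,6,7,9 already taken and all letters distinct, B+O≡G (mod 10) forces G=2. So G=2.

Answer: B=7, F=4, G=2, I=6, L=9, O=5, Q=1, T=3, Z=0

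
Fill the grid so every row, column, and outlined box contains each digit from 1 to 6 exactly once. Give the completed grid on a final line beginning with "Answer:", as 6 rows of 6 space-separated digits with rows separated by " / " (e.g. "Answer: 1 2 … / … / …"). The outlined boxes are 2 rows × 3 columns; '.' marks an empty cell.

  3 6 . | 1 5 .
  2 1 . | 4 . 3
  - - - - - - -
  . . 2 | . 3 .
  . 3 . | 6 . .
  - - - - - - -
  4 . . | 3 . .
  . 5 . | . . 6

Step 1. [r6c1∈{1}] r6c1's peers cover all but 1, so r6c1=1.
Step 2. [r3c6∈{1,4,5}] row 3 places 1 nowhere but r3c6 ⇒ r3c6=1.
Step 3. [r4c6∈{2,4,5}] in col 6, 4 fits only at r4c6. So r4c6=4.
Step 4. [r6c4∈{2}] r6c4 is down to just 2, so r6c4=2.
Step 5. [r4c1∈{5}] only 5 remains possible at r4c1. So r4c1=5.
Step 6. [r2c5∈{6}] only 6 remains possible at r2c5. So r2c5=6.
Step 7. [r3c1∈{6}] r3c1 is down to just 6. So r3c1=6.
Step 8. [r6c3∈{3}] nothing but 3 survives at r6c3. So r6c3=3.
Step 9. [r5c3∈{6}] only 6 remains possible at r5c3, so r5c3=6.
Step 10. [r1c3∈{4}] nothing but 4 survives at r1c3, so r1c3=4.
Step 11. [r4c3∈{1}] only 1 remains possible at r4c3, so r4c3=1.
Step 12. [r6c5∈{4}] r6c5's peers cover all but 4. So r6c5=4.
Step 13. [r3c4∈{5}] r3c4's peers cover all but 5 ⇒ r3c4=5.
Step 14. [r5c2∈{2}] r5c2 has the single candidate 2. So r5c2=2.
Step 15. [r5c6∈{5}] r5c6 has the single candidate 5. So r5c6=5.
Step 16. [r2c3∈{5}] nothing but 5 survives at r2c3. So r2c3=5.
Step 17. [r5c5∈{1}] r5c5's peers cover all but 1, so r5c5=1.
Step 18. [r3c2∈{4}] r3c2 is down to just 4. So r3c2=4.
Step 19. [r4c5∈{2}] only 2 remains possible at r4c5. So r4c5=2.
Step 20. [r1c6∈{2}] only 2 remains possible at r1c6 ⇒ r1c6=2.

Answer: 3 6 4 1 5 2 / 2 1 5 4 6 3 / 6 4 2 5 3 1 / 5 3 1 6 2 4 / 4 2 6 3 1 5 / 1 5 3 2 4 6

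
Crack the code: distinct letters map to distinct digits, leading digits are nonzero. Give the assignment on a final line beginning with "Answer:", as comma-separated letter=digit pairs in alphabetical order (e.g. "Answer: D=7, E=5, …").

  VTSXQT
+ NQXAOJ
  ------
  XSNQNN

Step 1. [col 1: T + J ≡ N (mod 10)] several values work for J in column 1 (T + J ≡ N (mod 10), carry-in 0); try J=3 ⇒ J=3.
Step 2. [col 1: T + J ≡ N (mod 10)] several values work for N in column 1 (T + J ≡ N (mod 10), carry-in 0); try N=4. So N=4.
Step 3. [col 1: T + J ≡ N (mod 10)] in column 1 we have T+J≡N with carry-in 0; given J=3, N=4 and digits 3,4 already taken and all letters distinct, that pins T to 1. So T=1.
Step 4. [col 2: Q + O ≡ N (mod 10)] several values work for O in column 2 (Q + O ≡ N (mod 10), carry-in 0); try O=9. So O=9.
Step 5. [col 2: Q + O ≡ N (mod 10)] from column 2 (O=9, N=4, carry-in 0, digits 1,3,4,9 already taken and all letters distinct): Q must equal 5 ⇒ Q=5.
Step 6. [col 3: X + A ≡ Q (mod 10)] column 3 (X + A ≡ Q (mod 10), carry-in 1) doesn't pin X yet; pick X=6 and continue. So X=6.
Step 7. [col 3: X + A ≡ Q (mod 10)] column 3: given X=6, Q=5, carry-in 1, and digits 1,3,4,5,6,9 already taken and all letters distinct, X+A≡Q (mod 10) forces A=8, so A=8.
Step 8. [col 4: S + X ≡ N (mod 10)] column 4: given X=6, N=4, carry-in 1, and digits 1,3,4,5,6,8,9 already taken and all letters distinct, S+X≡N (mod 10) forces S=7 ⇒ S=7.
Step 9. [col 6: V + N ≡ X (mod 10)] in column 6 we have V+N≡X with carry-in 0; given N=4, X=6 and digits 1,3,4,5,6,7,8,9 already taken and all letters distinct, that pins V to 2 ⇒ V=2.

Answer: A=8, J=3, N=4, O=9, Q=5, S=7, T=1, V=2, X=6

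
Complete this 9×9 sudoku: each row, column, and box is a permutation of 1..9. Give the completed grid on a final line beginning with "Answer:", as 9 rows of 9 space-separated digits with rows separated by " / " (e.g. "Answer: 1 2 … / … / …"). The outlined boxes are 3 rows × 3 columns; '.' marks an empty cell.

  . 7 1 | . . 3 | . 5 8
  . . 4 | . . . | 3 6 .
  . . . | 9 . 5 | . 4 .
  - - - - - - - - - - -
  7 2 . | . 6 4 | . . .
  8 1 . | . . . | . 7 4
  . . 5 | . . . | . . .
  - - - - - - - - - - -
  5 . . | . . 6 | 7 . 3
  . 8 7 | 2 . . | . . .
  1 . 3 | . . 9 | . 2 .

Step 1. [r8c6∈{1}] r8c6's peers cover all but 1, so r8c6=1.
Step 2. [r4c3∈{9}] r4c3's peers cover all but 9, so r4c3=9.
Step 3. [r8c8∈{9}] r8c8 is down to just 9 ⇒ r8c8=9.
Step 4. [r5c6∈{2}] nothing but 2 survives at r5c6, so r5c6=2.
Step 5. [r5c3∈{6}] nothing but 6 survives at r5c3, so r5c3=6.
Step 6. [r8c5∈{3,4,5}] r8c5 is the only open cell in row 8 admitting 3 ⇒ r8c5=3.
Step 7. [r7c8∈{1,8}] in row 7, 1 fits only at r7c8. So r7c8=1.
Step 8. [r9c7∈{4,5,6,8}] r9c7 is the only open cell in box 9 admitting 8, so r9c7=8.
Step 9. [r5c4∈{3,5}] in row 5, 3 fits only at r5c4, so r5c4=3.
Step 10. [r8c7∈{4,5,6}] col 7 places 4 nowhere but r8c7, so r8c7=4.
Step 11. [r6c7∈{1,2,6,9}] col 7 places 6 nowhere but r6c7 ⇒ r6c7=6.
Step 12. [r6c9∈{1,2,9}] across row 6, 2 lands solely at r6c9. So r6c9=2.
Step 13. [r2c9∈{1,7,9}] r2c9 is the only open cell in col 9 admitting 9. So r2c9=9.
Step 14. [r8c1∈{6}] r8c1 is down to just 6 ⇒ r8c1=6.
Step 15. [r2c1∈{2}] r2c1 has the single candidate 2, so r2c1=2.
Step 16. [r6c5∈{1,7,8,9}] across row 6, 9 lands solely at r6c5, so r6c5=9.
Step 17. [r9c2∈{4}] only 4 remains possible at r9c2. So r9c2=4.
Step 18. [r6c4∈{1,7,8}] 1 has one home in row 6: r6c4 ⇒ r6c4=1.
Step 19. [r2c5∈{1,7,8}] across row 2, 1 lands solely at r2c5. So r2c5=1.
Step 20. [r6c2∈{3}] r6c2 has the single candidate 3 ⇒ r6c2=3.
Step 21. [r5c5∈{5}] only 5 remains possible at r5c5, so r5c5=5.
Step 22. [r4c4∈{8}] r4c4 has the single candidate 8 ⇒ r4c4=8.
Step 23. [r2c4∈{7}] only 7 remains possible at r2c4, so r2c4=7.
Step 24. [r8c9∈{5}] only 5 remains possible at r8c9 ⇒ r8c9=5.
Step 25. [r4c9∈{1}] r4c9's peers cover all but 1. So r4c9=1.
Step 26. [r7c5∈{4,8}] row 7 places 8 nowhere but r7c5, so r7c5=8.
Step 27. [r1c5∈{2,4}] col 5 places 4 nowhere but r1c5. So r1c5=4.
Step 28. [r1c7∈{2}] r1c7 has the single candidate 2 ⇒ r1c7=2.
Step 29. [r6c6∈{7}] r6c6 has the single candidate 7 ⇒ r6c6=7.
Step 30. [r4c7∈{5}] r4c7's peers cover all but 5, so r4c7=5.
Step 31. [r7c2∈{9}] nothing but 9 survives at r7c2, so r7c2=9.
Step 32. [r6c1∈{4}] r6c1's peers cover all but 4 ⇒ r6c1=4.
Step 33. [r3c7∈{1}] r3c7's peers cover all but 1, so r3c7=1.
Step 34. [r9c9∈{6}] r9c9 is down to just 6. So r9c9=6.
Step 35. [r3c2∈{6}] r3c2 has the single candidate 6 ⇒ r3c2=6.
Step 36. [r1c4∈{6}] nothing but 6 survives at r1c4, so r1c4=6.
Step 37. [r3c3∈{8}] r3c3's peers cover all but 8. So r3c3=8.
Step 38. [r5c7∈{9}] nothing but 9 survives at r5c7. So r5c7=9.
Step 39. [r7c3∈{2}] r7c3 is down to just 2. So r7c3=2.
Step 40. [r2c2∈{5}] only 5 remains possible at r2c2, so r2c2=5.
Step 41. [r4c8∈{3}] nothing but 3 survives at r4c8 ⇒ r4c8=3.
Step 42. [r3c1∈{3}] r3c1 is down to just 3. So r3c1=3.
Step 43. [r3c9∈{7}] r3c9's peers cover all but 7. So r3c9=7.
Step 44. [r1c1∈{9}] only 9 remains possible at r1c1 ⇒ r1c1=9.
Step 45. [r9c5∈{7}] r9c5 is down to just 7 ⇒ r9c5=7.
Step 46. [r6c8∈{8}] r6c8 has the single candidate 8 ⇒ r6c8=8.
Step 47. [r9c4∈{5}] r9c4 is down to just 5, so r9c4=5.
Step 48. [r3c5∈{2}] nothing but 2 survives at r3c5, so r3c5=2.
Step 49. [r7c4∈{4}] nothing but 4 survives at r7c4, so r7c4=4.
Step 50. [r2c6∈{8}] r2c6's peers cover all but 8 ⇒ r2c6=8.

Answer: 9 7 1 6 4 3 2 5 8 / 2 5 4 7 1 8 3 6 9 / 3 6 8 9 2 5 1 4 7 / 7 2 9 8 6 4 5 3 1 / 8 1 6 3 5 2 9 7 4 / 4 3 5 1 9 7 6 8 2 / 5 9 2 4 8 6 7 1 3 / 6 8 7 2 3 1 4 9 5 / 1 4 3 5 7 9 8 2 6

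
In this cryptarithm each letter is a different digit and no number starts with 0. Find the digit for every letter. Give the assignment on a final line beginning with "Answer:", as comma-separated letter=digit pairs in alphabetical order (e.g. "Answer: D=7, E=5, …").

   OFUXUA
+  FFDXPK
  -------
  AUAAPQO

Step 1. [col 1: A + K ≡ O (mod 10)] several values work for A in column 1 (A + K ≡ O (mod 10), carry-in 0); try A=1 ⇒ A=1.
Step 2. [col 1: A + K ≡ O (mod 10)] several values work for O in column 1 (A + K ≡ O (mod 10), carry-in 0); try O=7 ⇒ O=7.
Step 3. [col 1: A + K ≡ O (mod 10)] in column 1 we have A+K≡O with carry-in 0; given A=1, O=7 and digits 1,7 already taken and all letters distinct, that pins K to 6, so K=6.
Step 4. [col 2: U + P ≡ Q (mod 10)] Q=2 is one option consistent with column 2 (U + P ≡ Q (mod 10), carry-in 0) — take it. So Q=2.
Step 5. [col 2: U + P ≡ Q (mod 10)] P=9 is one option consistent with column 2 (U + P ≡ Q (mod 10), carry-in 0) — take it ⇒ P=9.
Step 6. [col 2: U + P ≡ Q (mod 10)] column 2: given P=9, Q=2, carry-in 0, and digits 1,2,6,7,9 already taken and all letters distinct, U+P≡Q (mod 10) forces U=3 ⇒ U=3.
Step 7. [col 3: X + X ≡ P (mod 10)] from column 3 (P=9, carry-in 1, digits 1,2,3,6,7,9 already taken and all letters distinct): X must equal 4, so X=4.
Step 8. [col 4: U + D ≡ A (mod 10)] from column 4 (U=3, A=1, carry-in 0, digits 1,2,3,4,6,7,9 already taken and all letters distinct): D must equal 8. So D=8.
Step 9. [col 5: F + F ≡ A (mod 10)] column 5 (F + F ≡ A (mod 10), carry-in 1) doesn't pin F yet; pick F=5 and continue, so F=5.

Answer: A=1, D=8, F=5, K=6, O=7, P=9, Q=2, U=3, X=4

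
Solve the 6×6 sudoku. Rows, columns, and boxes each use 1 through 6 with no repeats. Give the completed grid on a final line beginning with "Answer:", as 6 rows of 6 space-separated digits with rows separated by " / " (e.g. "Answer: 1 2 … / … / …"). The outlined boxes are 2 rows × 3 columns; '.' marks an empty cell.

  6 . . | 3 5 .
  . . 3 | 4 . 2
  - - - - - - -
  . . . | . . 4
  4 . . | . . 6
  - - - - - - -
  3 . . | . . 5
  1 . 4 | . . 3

Step 1. [r3c1∈{2,5}] r3c1 is the only open cell in col 1 admitting 2, so r3c1=2.
Step 2. [r6c2∈{2,5,6}] r6c2 is the only open cell in row 6 admitting 5. So r6c2=5.
Step 3. [r2c2∈{1}] only 1 remains possible at r2c2. So r2c2=1.
Step 4. [r5c5∈{1,2,4,6}] in row 5, 4 fits only at r5c5. So r5c5=4.
Step 5. [r5c4∈{1,2,6}] row 5 places 1 nowhere but r5c4 ⇒ r5c4=1.
Step 6. [r6c4∈{2,6}] across col 4, 6 lands solely at r6c4, so r6c4=6.
Step 7. [r4c4∈{2,5}] across col 4, 2 lands solely at r4c4, so r4c4=2.
Step 8. [r4c2∈{3}] only 3 remains possible at r4c2, so r4c2=3.
Step 9. [r4c3∈{1,5}] row 4 places 5 nowhere but r4c3, so r4c3=5.
Step 10. [r3c3∈{1,6}] in col 3, 1 fits only at r3c3 ⇒ r3c3=1.
Step 11. [r5c3∈{2,6}] in col 3, 6 fits only at r5c3 ⇒ r5c3=6.
Step 12. [r1c3∈{2}] r1c3's peers cover all but 2, so r1c3=2.
Step 13. [r1c2∈{4}] r1c2 has the single candidate 4, so r1c2=4.
Step 14. [r3c4∈{5}] r3c4 is down to just 5 ⇒ r3c4=5.
Step 15. [r1c6∈{1}] r1c6's peers cover all but 1 ⇒ r1c6=1.
Step 16. [r3c5∈{3}] only 3 remains possible at r3c5, so r3c5=3.
Step 17. [r5c2∈{2}] nothing but 2 survives at r5c2 ⇒ r5c2=2.
Step 18. [r6c5∈{2}] nothing but 2 survives at r6c5. So r6c5=2.
Step 19. [r4c5∈{1}] nothing but 1 survives at r4c5 ⇒ r4c5=1.
Step 20. [r3c2∈{6}] r3c2's peers cover all but 6 ⇒ r3c2=6.
Step 21. [r2c1∈{5}] r2c1's peers cover all but 5, so r2c1=5.
Step 22. [r2c5∈{6}] r2c5 has the single candidate 6 ⇒ r2c5=6.

Answer: 6 4 2 3 5 1 / 5 1 3 4 6 2 / 2 6 1 5 3 4 / 4 3 5 2 1 6 / 3 2 6 1 4 5 / 1 5 4 6 2 3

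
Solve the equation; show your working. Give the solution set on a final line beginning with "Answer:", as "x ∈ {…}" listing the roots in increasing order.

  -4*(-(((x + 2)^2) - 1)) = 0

Step 1. [-4*(-(((x + 2)^2) - 1)) = 0] divide by the outer -4. So div: -(((x + 2)^2) - 1) = 0.
Step 2. [-(((x + 2)^2) - 1) = 0] LHS negated; negate both sides, so neg: ((x + 2)^2) - 1 = 0.
Step 3. [((x + 2)^2) - 1 = 0] -1 is outermost — add 1 both sides, so sub: (x + 2)^2 = 1.
Step 4. [(x + 2)^2 = 1] LHS squared, RHS 1 ≥ 0: apply √ (±) ⇒ sqrt: x + 2 = 1 or -1.
Step 5. [x + 2 = 1 or -1] subtract 2: x sits inside (… + 2), so sub: x = -1 or -3.

Answer: x ∈ {-3, -1}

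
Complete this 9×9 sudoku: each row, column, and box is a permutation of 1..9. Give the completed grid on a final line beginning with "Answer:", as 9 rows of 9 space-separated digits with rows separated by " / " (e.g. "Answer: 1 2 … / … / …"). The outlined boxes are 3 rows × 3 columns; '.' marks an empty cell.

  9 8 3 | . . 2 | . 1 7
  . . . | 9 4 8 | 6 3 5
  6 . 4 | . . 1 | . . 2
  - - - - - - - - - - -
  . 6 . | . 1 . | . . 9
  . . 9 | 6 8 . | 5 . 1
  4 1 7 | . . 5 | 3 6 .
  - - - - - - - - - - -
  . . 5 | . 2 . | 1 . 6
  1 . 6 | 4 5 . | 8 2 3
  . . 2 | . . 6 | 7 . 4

Step 1. [r7c8∈{9}] r7c8's peers cover all but 9, so r7c8=9.
Step 2. [r4c1∈{2,3,5,8}] in row 4, 5 fits only at r4c1, so r4c1=5.
Step 3. [r8c6∈{7,9}] 9 has one home in col 6: r8c6, so r8c6=9.
Step 4. [r9c5∈{3}] nothing but 3 survives at r9c5. So r9c5=3.
Step 5. [r7c6∈{7}] r7c6's peers cover all but 7, so r7c6=7.
Step 6. [r4c4∈{2,3,7}] box 5 places 7 nowhere but r4c4, so r4c4=7.
Step 7. [r2c1∈{2,7}] 7 has one home in col 1: r2c1 ⇒ r2c1=7.
Step 8. [r4c6∈{3,4}] in row 4, 3 fits only at r4c6. So r4c6=3.
Step 9. [r9c1∈{8}] r9c1's peers cover all but 8. So r9c1=8.
Step 10. [r7c1∈{3}] r7c1 is down to just 3. So r7c1=3.
Step 11. [r3c2∈{5}] only 5 remains possible at r3c2. So r3c2=5.
Step 12. [r6c9∈{8}] r6c9 is down to just 8. So r6c9=8.
Step 13. [r4c8∈{4}] r4c8 is down to just 4 ⇒ r4c8=4.
Step 14. [r2c2∈{2}] r2c2 has the single candidate 2 ⇒ r2c2=2.
Step 15. [r4c7∈{2}] nothing but 2 survives at r4c7, so r4c7=2.
Step 16. [r6c5∈{9}] nothing but 9 survives at r6c5, so r6c5=9.
Step 17. [r4c3∈{8}] r4c3 has the single candidate 8 ⇒ r4c3=8.
Step 18. [r1c7∈{4}] r1c7 is down to just 4. So r1c7=4.
Step 19. [r7c2∈{4}] only 4 remains possible at r7c2, so r7c2=4.
Step 20. [r5c6∈{4}] r5c6 is down to just 4, so r5c6=4.
Step 21. [r9c2∈{9}] nothing but 9 survives at r9c2, so r9c2=9.
Step 22. [r3c4∈{3}] r3c4 is down to just 3, so r3c4=3.
Step 23. [r3c7∈{9}] only 9 remains possible at r3c7, so r3c7=9.
Step 24. [r2c3∈{1}] nothing but 1 survives at r2c3 ⇒ r2c3=1.
Step 25. [r3c5∈{7}] r3c5 is down to just 7. So r3c5=7.
Step 26. [r6c4∈{2}] r6c4's peers cover all but 2. So r6c4=2.
Step 27. [r5c1∈{2}] r5c1 is down to just 2. So r5c1=2.
Step 28. [r7c4∈{8}] only 8 remains possible at r7c4 ⇒ r7c4=8.
Step 29. [r5c8∈{7}] nothing but 7 survives at r5c8 ⇒ r5c8=7.
Step 30. [r9c4∈{1}] r9c4 has the single candidate 1, so r9c4=1.
Step 31. [r8c2∈{7}] r8c2 has the single candidate 7 ⇒ r8c2=7.
Step 32. [r9c8∈{5}] r9c8's peers cover all but 5. So r9c8=5.
Step 33. [r1c4∈{5}] only 5 remains possible at r1c4 ⇒ r1c4=5.
Step 34. [r1c5∈{6}] nothing but 6 survives at r1c5 ⇒ r1c5=6.
Step 35. [r5c2∈{3}] r5c2 has the single candidate 3 ⇒ r5c2=3.
Step 36. [r3c8∈{8}] r3c8 has the single candidate 8 ⇒ r3c8=8.

Answer: 9 8 3 5 6 2 4 1 7 / 7 2 1 9 4 8 6 3 5 / 6 5 4 3 7 1 9 8 2 / 5 6 8 7 1 3 2 4 9 / 2 3 9 6 8 4 5 7 1 / 4 1 7 2 9 5 3 6 8 / 3 4 5 8 2 7 1 9 6 / 1 7 6 4 5 9 8 2 3 / 8 9 2 1 3 6 7 5 4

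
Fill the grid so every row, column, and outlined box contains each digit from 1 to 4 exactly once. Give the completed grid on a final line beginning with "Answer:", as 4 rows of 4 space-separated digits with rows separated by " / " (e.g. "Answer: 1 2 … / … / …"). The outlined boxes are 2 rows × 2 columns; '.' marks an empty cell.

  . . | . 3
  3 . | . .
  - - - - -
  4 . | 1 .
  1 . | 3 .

Step 1. [r4c2∈{2}] nothing but 2 survives at r4c2 ⇒ r4c2=2.
Step 2. [r2c4∈{1,2,4}] 1 has one home in col 4: r2c4, so r2c4=1.
Step 3. [r2c2∈{4}] r2c2 has the single candidate 4, so r2c2=4.
Step 4. [r2c3∈{2}] r2c3 has the single candidate 2, so r2c3=2.
Step 5. [r1c3∈{4}] r1c3 has the single candidate 4 ⇒ r1c3=4.
Step 6. [r4c4∈{4}] only 4 remains possible at r4c4, so r4c4=4.
Step 7. [r1c1∈{2}] r1c1's peers cover all but 2, so r1c1=2.
Step 8. [r1c2∈{1}] r1c2's peers cover all but 1. So r1c2=1.
Step 9. [r3c4∈{2}] nothing but 2 survives at r3c4, so r3c4=2.
Step 10. [r3c2∈{3}] r3c2 has the single candidate 3. So r3c2=3.

Answer: 2 1 4 3 / 3 4 2 1 / 4 3 1 2 / 1 2 3 4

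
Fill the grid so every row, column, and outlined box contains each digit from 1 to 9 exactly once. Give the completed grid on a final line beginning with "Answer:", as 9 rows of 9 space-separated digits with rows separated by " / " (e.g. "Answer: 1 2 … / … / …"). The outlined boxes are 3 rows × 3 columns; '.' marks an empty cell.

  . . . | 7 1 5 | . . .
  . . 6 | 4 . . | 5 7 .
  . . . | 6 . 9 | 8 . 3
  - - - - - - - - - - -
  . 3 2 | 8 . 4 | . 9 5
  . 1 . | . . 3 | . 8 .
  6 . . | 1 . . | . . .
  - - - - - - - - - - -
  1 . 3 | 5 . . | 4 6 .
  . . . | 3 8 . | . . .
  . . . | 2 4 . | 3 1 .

Step 1. [r4c1∈{7}] r4c1 has the single candidate 7, so r4c1=7.
Step 2. [r3c5∈{2}] only 2 remains possible at r3c5 ⇒ r3c5=2.
Step 3. [r3c8∈{4}] only 4 remains possible at r3c8 ⇒ r3c8=4.
Step 4. [r1c8∈{2}] nothing but 2 survives at r1c8 ⇒ r1c8=2.
Step 5. [r7c6∈{7}] only 7 remains possible at r7c6, so r7c6=7.
Step 6. [r3c1∈{5}] r3c1 is down to just 5 ⇒ r3c1=5.
Step 7. [r5c4∈{9}] nothing but 9 survives at r5c4 ⇒ r5c4=9.
Step 8. [r5c1∈{4}] only 4 remains possible at r5c1, so r5c1=4.
Step 9. [r5c3∈{5}] r5c3 is down to just 5, so r5c3=5.
Step 10. [r9c2∈{5,6,7,8,9}] 5 has one home in row 9: r9c2. So r9c2=5.
Step 11. [r8c2∈{2,4,6,7,9}] in col 2, 6 fits only at r8c2. So r8c2=6.
Step 12. [r1c1∈{3,8,9}] across row 1, 3 lands solely at r1c1 ⇒ r1c1=3.
Step 13. [r1c2∈{4,8,9}] col 2 places 4 nowhere but r1c2 ⇒ r1c2=4.
Step 14. [r1c3∈{8,9}] 8 has one home in row 1: r1c3. So r1c3=8.
Step 15. [r6c3∈{9}] nothing but 9 survives at r6c3. So r6c3=9.
Step 16. [r9c3∈{7}] r9c3 has the single candidate 7 ⇒ r9c3=7.
Step 17. [r9c1∈{8,9}] 8 has one home in col 1: r9c1. So r9c1=8.
Step 18. [r9c9∈{9}] only 9 remains possible at r9c9 ⇒ r9c9=9.
Step 19. [r8c1∈{2,9}] r8c1 is the only open cell in row 8 admitting 9 ⇒ r8c1=9.
Step 20. [r7c2∈{2}] only 2 remains possible at r7c2, so r7c2=2.
Step 21. [r4c5∈{6}] only 6 remains possible at r4c5. So r4c5=6.
Step 22. [r5c5∈{7}] only 7 remains possible at r5c5. So r5c5=7.
Step 23. [r6c9∈{2,4,7}] in row 6, 4 fits only at r6c9, so r6c9=4.
Step 24. [r8c9∈{2,7}] across col 9, 7 lands solely at r8c9. So r8c9=7.
Step 25. [r5c9∈{2,6}] across col 9, 2 lands solely at r5c9, so r5c9=2.
Step 26. [r1c9∈{6}] r1c9 is down to just 6, so r1c9=6.
Step 27. [r2c9∈{1}] only 1 remains possible at r2c9 ⇒ r2c9=1.
Step 28. [r7c9∈{8}] r7c9 is down to just 8. So r7c9=8.
Step 29. [r2c6∈{8}] r2c6 has the single candidate 8. So r2c6=8.
Step 30. [r9c6∈{6}] r9c6 is down to just 6. So r9c6=6.
Step 31. [r6c2∈{8}] nothing but 8 survives at r6c2. So r6c2=8.
Step 32. [r4c7∈{1}] r4c7 has the single candidate 1. So r4c7=1.
Step 33. [r8c8∈{5}] r8c8's peers cover all but 5 ⇒ r8c8=5.
Step 34. [r6c6∈{2}] nothing but 2 survives at r6c6. So r6c6=2.
Step 35. [r6c8∈{3}] r6c8's peers cover all but 3. So r6c8=3.
Step 36. [r2c1∈{2}] nothing but 2 survives at r2c1, so r2c1=2.
Step 37. [r8c7∈{2}] only 2 remains possible at r8c7 ⇒ r8c7=2.
Step 38. [r2c2∈{9}] nothing but 9 survives at r2c2 ⇒ r2c2=9.
Step 39. [r3c2∈{7}] r3c2 is down to just 7, so r3c2=7.
Step 40. [r6c5∈{5}] r6c5's peers cover all but 5. So r6c5=5.
Step 41. [r3c3∈{1}] r3c3's peers cover all but 1, so r3c3=1.
Step 42. [r5c7∈{6}] nothing but 6 survives at r5c7 ⇒ r5c7=6.
Step 43. [r1c7∈{9}] only 9 remains possible at r1c7, so r1c7=9.
Step 44. [r8c6∈{1}] nothing but 1 survives at r8c6 ⇒ r8c6=1.
Step 45. [r7c5∈{9}] r7c5 is down to just 9. So r7c5=9.
Step 46. [r6c7∈{7}] only 7 remains possible at r6c7, so r6c7=7.
Step 47. [r8c3∈{4}] only 4 remains possible at r8c3. So r8c3=4.
Step 48. [r2c5∈{3}] only 3 remains possible at r2c5 ⇒ r2c5=3.

Answer: 3 4 8 7 1 5 9 2 6 / 2 9 6 4 3 8 5 7 1 / 5 7 1 6 2 9 8 4 3 / 7 3 2 8 6 4 1 9 5 / 4 1 5 9 7 3 6 8 2 / 6 8 9 1 5 2 7 3 4 / 1 2 3 5 9 7 4 6 8 / 9 6 4 3 8 1 2 5 7 / 8 5 7 2 4 6 3 1 9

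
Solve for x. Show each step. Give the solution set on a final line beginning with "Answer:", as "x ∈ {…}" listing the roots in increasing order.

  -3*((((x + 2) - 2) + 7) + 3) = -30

Step 1. [-3*((((x + 2) - 2) + 7) + 3) = -30] divide by the outer -3 ⇒ div: (((x + 2) - 2) + 7) + 3 = 10.
Step 2. [(((x + 2) - 2) + 7) + 3 = 10] +3 is outermost — subtract 3 both sides. So sub: ((x + 2) - 2) + 7 = 7.
Step 3. [((x + 2) - 2) + 7 = 7] +7 is outermost — subtract 7 both sides, so sub: (x + 2) - 2 = 0.
Step 4. [(x + 2) - 2 = 0] 2 comes off first (add 2), so sub: x + 2 = 2.
Step 5. [x + 2 = 2] +2 is outermost — subtract 2 both sides. So sub: x = 0.

Answer: x ∈ {0}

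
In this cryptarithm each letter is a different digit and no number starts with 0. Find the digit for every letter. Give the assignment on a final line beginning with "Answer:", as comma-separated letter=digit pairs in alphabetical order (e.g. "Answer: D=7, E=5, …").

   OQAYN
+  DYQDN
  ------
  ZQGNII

Step 1. [col 1: N + N ≡ I (mod 10)] column 1 (N + N ≡ I (mod 10), carry-in 0) doesn't pin I yet; pick I=2 and continue. So I=2.
Step 2. [col 1: N + N ≡ I (mod 10)] no forcing yet in column 1 (carry-in 0); N=6 is free and consistent — try it, so N=6.
Step 3. [col 2: Y + D ≡ I (mod 10)] several values work for D in column 2 (Y + D ≡ I (mod 10), carry-in 1); try D=7. So D=7.
Step 4. [col 2: Y + D ≡ I (mod 10)] from column 2 (D=7, I=2, carry-in 1, digits 2,6,7 already taken and all letters distinct): Y must equal 4. So Y=4.
Step 5. [col 3: A + Q ≡ N (mod 10)] A=0 is one option consistent with column 3 (A + Q ≡ N (mod 10), carry-in 1) — take it, so A=0.
Step 6. [Z] the sum has 6 digits but both addends have 5; that extra leading digit Z is the final carry, namely 1. So Z=1.
Step 7. [col 3: A + Q ≡ N (mod 10)] column 3: given A=0, N=6, carry-in 1, and digits 0,1,2,4,6,7 already taken and all letters distinct, A+Q≡N (mod 10) forces Q=5. So Q=5.
Step 8. [col 4: Q + Y ≡ G (mod 10)] column 4 reads Q+Y+carry(0)=G with Q=5, Y=4; with digits 0,1,2,4,5,6,7 already taken and all letters distinct, the only value for G is 9. So G=9.
Step 9. [col 5: O + D ≡ Q (mod 10)] in column 5 we have O+D≡Q with carry-in 0; given D=7, Q=5 and digits 0,1,2,4,5,6,7,9 already taken and all letters distinct, that pins O to 8 ⇒ O=8.

Answer: A=0, D=7, G=9, I=2, N=6, O=8, Q=5, Y=4, Z=1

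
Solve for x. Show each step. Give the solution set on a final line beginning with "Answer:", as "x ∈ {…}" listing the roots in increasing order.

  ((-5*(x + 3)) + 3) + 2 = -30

Step 1. [((-5*(x + 3)) + 3) + 2 = -30] the outer +2 inverts by subtracting 2. So sub: (-5*(x + 3)) + 3 = -32.
Step 2. [(-5*(x + 3)) + 3 = -32] 3 comes off first (subtract 3) ⇒ sub: -5*(x + 3) = -35.
Step 3. [-5*(x + 3) = -35] divide by the outer -5, so div: x + 3 = 7.
Step 4. [x + 3 = 7] +3 is outermost — subtract 3 both sides. So sub: x = 4.

Answer: x ∈ {4}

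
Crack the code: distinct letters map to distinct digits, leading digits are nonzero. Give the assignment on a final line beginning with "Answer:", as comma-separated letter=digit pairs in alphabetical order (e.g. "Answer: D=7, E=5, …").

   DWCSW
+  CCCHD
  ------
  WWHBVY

Step 1. [col 1: W + D ≡ Y (mod 10)] Y=9 is one option consistent with column 1 (W + D ≡ Y (mod 10), carry-in 0) — take it, so Y=9.
Step 2. [col 1: W + D ≡ Y (mod 10)] no forcing yet in column 1 (carry-in 0); D=8 is free and consistent — try it, so D=8.
Step 3. [col 1: W + D ≡ Y (mod 10)] from column 1 (D=8, Y=9, carry-in 0, digits 8,9 already taken and all letters distinct): W must equal 1. So W=1.
Step 4. [col 2: S + H ≡ V (mod 10)] V=0 is one option consistent with column 2 (S + H ≡ V (mod 10), carry-in 0) — take it ⇒ V=0.
Step 5. [col 2: S + H ≡ V (mod 10)] no forcing yet in column 2 (carry-in 0); H=4 is free and consistent — try it ⇒ H=4.
Step 6. [col 2: S + H ≡ V (mod 10)] column 2 reads S+H+carry(0)=V with H=4, V=0; with digits 0,1,4,8,9 already taken and all letters distinct, the only value for S is 6, so S=6.
Step 7. [col 3: C + C ≡ B (mod 10)] several values work for C in column 3 (C + C ≡ B (mod 10), carry-in 1); try C=3, so C=3.
Step 8. [col 3: C + C ≡ B (mod 10)] in column 3 we have C+C≡B with carry-in 1; given C=3 and digits 0,1,3,4,6,8,9 already taken and all letters distinct, that pins B to 7. So B=7.

Answer: B=7, C=3, D=8, H=4, S=6, V=0, W=1, Y=9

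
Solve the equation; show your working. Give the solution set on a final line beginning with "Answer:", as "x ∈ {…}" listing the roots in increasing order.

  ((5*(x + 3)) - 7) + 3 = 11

Step 1. [((5*(x + 3)) - 7) + 3 = 11] subtract 3: x sits inside (… + 3) ⇒ sub: (5*(x + 3)) - 7 = 8.
Step 2. [(5*(x + 3)) - 7 = 8] add 7: x sits inside (… - 7). So sub: 5*(x + 3) = 15.
Step 3. [5*(x + 3) = 15] divide by the outer 5, so div: x + 3 = 3.
Step 4. [x + 3 = 3] subtract 3: x sits inside (… + 3) ⇒ sub: x = 0.

Answer: x ∈ {0}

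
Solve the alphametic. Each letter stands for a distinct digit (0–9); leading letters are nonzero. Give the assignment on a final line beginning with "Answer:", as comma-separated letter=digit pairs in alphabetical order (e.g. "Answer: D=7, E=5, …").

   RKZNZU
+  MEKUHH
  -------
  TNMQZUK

Step 1. [col 1: U + H ≡ K (mod 10)] column 1 (U + H ≡ K (mod 10), carry-in 0) doesn't pin U yet; pick U=8 and continue ⇒ U=8.
Step 2. [T] T is the leading digit of a 7-digit sum of two 6-digit numbers; the final carry is exactly 1. So T=1.
Step 3. [col 1: U + H ≡ K (mod 10)] no forcing yet in column 1 (carry-in 0); H=7 is free and consistent — try it ⇒ H=7.
Step 4. [col 1: U + H ≡ K (mod 10)] in column 1 we have U+H≡K with carry-in 0; given U=8, H=7 and digits 1,7,8 already taken and all letters distinct, that pins K to 5, so K=5.
Step 5. [col 2: Z + H ≡ U (mod 10)] in column 2 we have Z+H≡U with carry-in 1; given H=7, U=8 and digits 1,5,7,8 already taken and all letters distinct, that pins Z to 0. So Z=0.
Step 6. [col 3: N + U ≡ Z (mod 10)] column 3: given U=8, Z=0, carry-in 0, and digits 0,1,5,7,8 already taken and all letters distinct, N+U≡Z (mod 10) forces N=2 ⇒ N=2.
Step 7. [col 4: Z + K ≡ Q (mod 10)] column 4: given Z=0, K=5, carry-in 1, and digits 0,1,2,5,7,8 already taken and all letters distinct, Z+K≡Q (mod 10) forces Q=6. So Q=6.
Step 8. [col 5: K + E ≡ M (mod 10)] column 5 (K + E ≡ M (mod 10), carry-in 0) doesn't pin M yet; pick M=9 and continue ⇒ M=9.
Step 9. [col 5: K + E ≡ M (mod 10)] in column 5 we have K+E≡M with carry-in 0; given K=5, M=9 and digits 0,1,2,5,6,7,8,9 already taken and all letters distinct, that pins E to 4. So E=4.
Step 10. [col 6: R + M ≡ N (mod 10)] column 6: given M=9, N=2, carry-in 0, and digits 0,1,2,4,5,6,7,8,9 already taken and all letters distinct, R+M≡N (mod 10) forces R=3. So R=3.

Answer: E=4, H=7, K=5, M=9, N=2, Q=6, R=3, T=1, U=8, Z=0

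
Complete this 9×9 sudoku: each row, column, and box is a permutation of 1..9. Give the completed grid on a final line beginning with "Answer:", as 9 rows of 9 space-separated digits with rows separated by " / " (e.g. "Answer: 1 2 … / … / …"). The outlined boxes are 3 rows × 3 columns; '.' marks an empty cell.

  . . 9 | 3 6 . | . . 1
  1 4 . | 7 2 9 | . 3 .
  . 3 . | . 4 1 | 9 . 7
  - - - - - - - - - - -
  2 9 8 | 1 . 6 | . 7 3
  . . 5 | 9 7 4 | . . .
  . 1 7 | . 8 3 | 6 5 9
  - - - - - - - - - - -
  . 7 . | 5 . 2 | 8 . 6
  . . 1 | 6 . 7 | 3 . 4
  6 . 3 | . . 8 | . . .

Step 1. [r2c9∈{5,8}] in row 2, 8 fits only at r2c9, so r2c9=8.
Step 2. [r8c5∈{9}] nothing but 9 survives at r8c5, so r8c5=9.
Step 3. [r8c8∈{2}] r8c8 is down to just 2 ⇒ r8c8=2.
Step 4. [r1c7∈{2,4,5}] in box 3, 2 fits only at r1c7. So r1c7=2.
Step 5. [r3c1∈{5,8}] across row 3, 5 lands solely at r3c1. So r3c1=5.
Step 6. [r9c5∈{1}] only 1 remains possible at r9c5, so r9c5=1.
Step 7. [r8c2∈{5,8}] r8c2 is the only open cell in row 8 admitting 5 ⇒ r8c2=5.
Step 8. [r7c1∈{4,9}] r7c1 is the only open cell in col 1 admitting 9. So r7c1=9.
Step 9. [r2c3∈{6}] r2c3 is down to just 6, so r2c3=6.
Step 10. [r5c8∈{1,8}] 8 has one home in row 5: r5c8, so r5c8=8.
Step 11. [r1c2∈{8}] nothing but 8 survives at r1c2. So r1c2=8.
Step 12. [r2c7∈{5}] r2c7 is down to just 5 ⇒ r2c7=5.
Step 13. [r5c9∈{2}] r5c9 is down to just 2, so r5c9=2.
Step 14. [r3c4∈{8}] r3c4 has the single candidate 8 ⇒ r3c4=8.
Step 15. [r9c8∈{9}] r9c8's peers cover all but 9. So r9c8=9.
Step 16. [r8c1∈{8}] r8c1 is down to just 8, so r8c1=8.
Step 17. [r1c1∈{7}] nothing but 7 survives at r1c1. So r1c1=7.
Step 18. [r3c8∈{6}] nothing but 6 survives at r3c8, so r3c8=6.
Step 19. [r5c7∈{1}] r5c7 is down to just 1, so r5c7=1.
Step 20. [r5c2∈{6}] r5c2's peers cover all but 6. So r5c2=6.
Step 21. [r4c5∈{5}] r4c5's peers cover all but 5, so r4c5=5.
Step 22. [r6c4∈{2}] r6c4's peers cover all but 2 ⇒ r6c4=2.
Step 23. [r6c1∈{4}] r6c1's peers cover all but 4. So r6c1=4.
Step 24. [r9c4∈{4}] r9c4's peers cover all but 4, so r9c4=4.
Step 25. [r5c1∈{3}] r5c1's peers cover all but 3 ⇒ r5c1=3.
Step 26. [r4c7∈{4}] nothing but 4 survives at r4c7. So r4c7=4.
Step 27. [r9c7∈{7}] r9c7 has the single candidate 7. So r9c7=7.
Step 28. [r7c3∈{4}] nothing but 4 survives at r7c3, so r7c3=4.
Step 29. [r1c6∈{5}] r1c6's peers cover all but 5 ⇒ r1c6=5.
Step 30. [r7c5∈{3}] r7c5 has the single candidate 3. So r7c5=3.
Step 31. [r9c9∈{5}] r9c9 is down to just 5. So r9c9=5.
Step 32. [r7c8∈{1}] nothing but 1 survives at r7c8 ⇒ r7c8=1.
Step 33. [r3c3∈{2}] nothing but 2 survives at r3c3, so r3c3=2.
Step 34. [r1c8∈{4}] r1c8's peers cover all but 4, so r1c8=4.
Step 35. [r9c2∈{2}] r9c2 is down to just 2, so r9c2=2.

Answer: 7 8 9 3 6 5 2 4 1 / 1 4 6 7 2 9 5 3 8 / 5 3 2 8 4 1 9 6 7 / 2 9 8 1 5 6 4 7 3 / 3 6 5 9 7 4 1 8 2 / 4 1 7 2 8 3 6 5 9 / 9 7 4 5 3 2 8 1 6 / 8 5 1 6 9 7 3 2 4 / 6 2 3 4 1 8 7 9 5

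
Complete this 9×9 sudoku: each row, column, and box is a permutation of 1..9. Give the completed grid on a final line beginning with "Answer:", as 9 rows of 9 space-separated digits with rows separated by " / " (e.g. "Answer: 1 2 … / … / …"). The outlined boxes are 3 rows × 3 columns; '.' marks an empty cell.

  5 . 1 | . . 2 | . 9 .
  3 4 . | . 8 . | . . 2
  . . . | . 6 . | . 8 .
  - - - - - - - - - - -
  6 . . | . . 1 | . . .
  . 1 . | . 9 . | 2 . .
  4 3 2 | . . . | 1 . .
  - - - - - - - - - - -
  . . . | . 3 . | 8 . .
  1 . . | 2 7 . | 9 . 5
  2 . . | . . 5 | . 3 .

Step 1. [r5c1∈{7,8}] 8 has one home in col 1: r5c1, so r5c1=8.
Step 2. [r1c5∈{4}] only 4 remains possible at r1c5. So r1c5=4.
Step 3. [r6c5∈{5}] nothing but 5 survives at r6c5 ⇒ r6c5=5.
Step 4. [r1c2∈{6,7,8}] r1c2 is the only open cell in row 1 admitting 8, so r1c2=8.
Step 5. [r8c2∈{6}] nothing but 6 survives at r8c2 ⇒ r8c2=6.
Step 6. [r8c8∈{4}] r8c8 is down to just 4 ⇒ r8c8=4.
Step 7. [r2c3∈{6,7,9}] r2c3 is the only open cell in col 3 admitting 6. So r2c3=6.
Step 8. [r6c9∈{6,7,8,9}] row 6 places 9 nowhere but r6c9, so r6c9=9.
Step 9. [r4c9∈{3,4,7,8}] col 9 places 8 nowhere but r4c9, so r4c9=8.
Step 10. [r8c6∈{8}] r8c6 is down to just 8 ⇒ r8c6=8.
Step 11. [r7c8∈{1,2,6,7}] r7c8 is the only open cell in row 7 admitting 2, so r7c8=2.
Step 12. [r2c8∈{1,5,7}] in col 8, 1 fits only at r2c8, so r2c8=1.
Step 13. [r3c4∈{1,3,5,7,9}] across row 3, 1 lands solely at r3c4, so r3c4=1.
Step 14. [r3c7∈{3,4,5,7}] 5 has one home in row 3: r3c7, so r3c7=5.
Step 15. [r2c7∈{7}] r2c7 is down to just 7 ⇒ r2c7=7.
Step 16. [r1c4∈{3,7}] r1c4 is the only open cell in row 1 admitting 7. So r1c4=7.
Step 17. [r9c7∈{6}] r9c7's peers cover all but 6. So r9c7=6.
Step 18. [r4c7∈{3,4}] col 7 places 4 nowhere but r4c7, so r4c7=4.
Step 19. [r5c9∈{3,6,7}] 3 has one home in box 6: r5c9, so r5c9=3.
Step 20. [r9c3∈{4,7,8,9}] 8 has one home in row 9: r9c3. So r9c3=8.
Step 21. [r7c3∈{4,5,7,9}] r7c3 is the only open cell in col 3 admitting 4, so r7c3=4.
Step 22. [r5c6∈{4,6,7}] col 6 places 4 nowhere but r5c6. So r5c6=4.
Step 23. [r5c4∈{6}] r5c4's peers cover all but 6. So r5c4=6.
Step 24. [r7c4∈{9}] r7c4's peers cover all but 9. So r7c4=9.
Step 25. [r7c1∈{7}] nothing but 7 survives at r7c1 ⇒ r7c1=7.
Step 26. [r3c1∈{9}] nothing but 9 survives at r3c1, so r3c1=9.
Step 27. [r3c3∈{7}] r3c3 has the single candidate 7 ⇒ r3c3=7.
Step 28. [r5c8∈{5,7}] r5c8 is the only open cell in row 5 admitting 7. So r5c8=7.
Step 29. [r4c2∈{5,7,9}] 7 has one home in row 4: r4c2, so r4c2=7.
Step 30. [r4c3∈{5,9}] r4c3 is the only open cell in row 4 admitting 9 ⇒ r4c3=9.
Step 31. [r9c5∈{1}] r9c5's peers cover all but 1 ⇒ r9c5=1.
Step 32. [r7c6∈{6}] nothing but 6 survives at r7c6 ⇒ r7c6=6.
Step 33. [r7c2∈{5}] nothing but 5 survives at r7c2, so r7c2=5.
Step 34. [r2c4∈{5}] r2c4 has the single candidate 5, so r2c4=5.
Step 35. [r4c8∈{5}] r4c8's peers cover all but 5, so r4c8=5.
Step 36. [r4c5∈{2}] r4c5 has the single candidate 2 ⇒ r4c5=2.
Step 37. [r2c6∈{9}] only 9 remains possible at r2c6 ⇒ r2c6=9.
Step 38. [r3c9∈{4}] nothing but 4 survives at r3c9 ⇒ r3c9=4.
Step 39. [r1c7∈{3}] r1c7's peers cover all but 3. So r1c7=3.
Step 40. [r1c9∈{6}] r1c9's peers cover all but 6, so r1c9=6.
Step 41. [r9c2∈{9}] r9c2 has the single candidate 9, so r9c2=9.
Step 42. [r9c4∈{4}] r9c4 is down to just 4 ⇒ r9c4=4.
Step 43. [r9c9∈{7}] only 7 remains possible at r9c9 ⇒ r9c9=7.
Step 44. [r3c6∈{3}] nothing but 3 survives at r3c6. So r3c6=3.
Step 45. [r3c2∈{2}] only 2 remains possible at r3c2, so r3c2=2.
Step 46. [r6c4∈{8}] r6c4's peers cover all but 8 ⇒ r6c4=8.
Step 47. [r6c6∈{7}] only 7 remains possible at r6c6 ⇒ r6c6=7.
Step 48. [r7c9∈{1}] r7c9 is down to just 1. So r7c9=1.
Step 49. [r4c4∈{3}] only 3 remains possible at r4c4. So r4c4=3.
Step 50. [r8c3∈{3}] nothing but 3 survives at r8c3. So r8c3=3.
Step 51. [r6c8∈{6}] r6c8's peers cover all but 6, so r6c8=6.
Step 52. [r5c3∈{5}] nothing but 5 survives at r5c3 ⇒ r5c3=5.

Answer: 5 8 1 7 4 2 3 9 6 / 3 4 6 5 8 9 7 1 2 / 9 2 7 1 6 3 5 8 4 / 6 7 9 3 2 1 4 5 8 / 8 1 5 6 9 4 2 7 3 / 4 3 2 8 5 7 1 6 9 / 7 5 4 9 3 6 8 2 1 / 1 6 3 2 7 8 9 4 5 / 2 9 8 4 1 5 6 3 7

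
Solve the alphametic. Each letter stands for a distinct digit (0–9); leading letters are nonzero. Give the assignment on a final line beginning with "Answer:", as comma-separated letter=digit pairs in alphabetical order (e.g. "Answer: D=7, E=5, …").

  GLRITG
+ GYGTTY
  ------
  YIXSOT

Step 1. [col 1: G + Y ≡ T (mod 10)] no forcing yet in column 1 (carry-in 0); G=2 is free and consistent — try it ⇒ G=2.
Step 2. [col 1: G + Y ≡ T (mod 10)] several values work for Y in column 1 (G + Y ≡ T (mod 10), carry-in 0); try Y=5. So Y=5.
Step 3. [col 1: G + Y ≡ T (mod 10)] from column 1 (G=2, Y=5, carry-in 0, digits 2,5 already taken and all letters distinct): T must equal 7. So T=7.
Step 4. [col 2: T + T ≡ O (mod 10)] column 2 reads T+T+carry(0)=O with T=7; with digits 2,5,7 already taken and all letters distinct, the only value for O is 4. So O=4.
Step 5. [col 3: I + T ≡ S (mod 10)] column 3 (I + T ≡ S (mod 10), carry-in 1) doesn't pin S yet; pick S=1 and continue ⇒ S=1.
Step 6. [col 3: I + T ≡ S (mod 10)] from column 3 (T=7, S=1, carry-in 1, digits 1,2,4,5,7 already taken and all letters distinct): I must equal 3. So I=3.
Step 7. [col 4: R + G ≡ X (mod 10)] column 4: given G=2, carry-in 1, and digits 1,2,3,4,5,7 already taken and all letters distinct, R+G≡X (mod 10) forces X=9, so X=9.
Step 8. [col 4: R + G ≡ X (mod 10)] in column 4 we have R+G≡X with carry-in 1; given G=2, X=9 and digits 1,2,3,4,5,7,9 already taken and all letters distinct, that pins R to 6. So R=6.
Step 9. [col 5: L + Y ≡ I (mod 10)] column 5 reads L+Y+carry(0)=I with Y=5, I=3; with digits 1,2,3,4,5,6,7,9 already taken and all letters distinct, the only value for L is 8 ⇒ L=8.

Answer: G=2, I=3, L=8, O=4, R=6, S=1, T=7, X=9, Y=5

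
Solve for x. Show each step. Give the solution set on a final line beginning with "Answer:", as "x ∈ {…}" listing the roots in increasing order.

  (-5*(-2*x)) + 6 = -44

Step 1. [(-5*(-2*x)) + 6 = -44] +6 is outermost — subtract 6 both sides, so sub: -5*(-2*x) = -50.
Step 2. [-5*(-2*x) = -50] leading coefficient -5: divide by -5, so div: -2*x = 10.
Step 3. [-2*x = 10] LHS = -2·(…); ÷-2 both sides ⇒ div: x = -5.

Answer: x ∈ {-5}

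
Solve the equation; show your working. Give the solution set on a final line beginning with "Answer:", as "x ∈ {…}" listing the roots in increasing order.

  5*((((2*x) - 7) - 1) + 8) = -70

Step 1. [5*((((2*x) - 7) - 1) + 8) = -70] LHS = 5·(…); ÷5 both sides, so div: (((2*x) - 7) - 1) + 8 = -14.
Step 2. [(((2*x) - 7) - 1) + 8 = -14] +8 is outermost — subtract 8 both sides. So sub: ((2*x) - 7) - 1 = -22.
Step 3. [((2*x) - 7) - 1 = -22] -1 is outermost — add 1 both sides ⇒ sub: (2*x) - 7 = -21.
Step 4. [(2*x) - 7 = -21] -7 is outermost — add 7 both sides. So sub: 2*x = -14.
Step 5. [2*x = -14] leading coefficient 2: divide by 2 ⇒ div: x = -7.

Answer: x ∈ {-7}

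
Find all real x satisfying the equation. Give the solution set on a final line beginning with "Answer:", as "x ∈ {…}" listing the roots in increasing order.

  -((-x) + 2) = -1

Step 1. [-((-x) + 2) = -1] flip signs both sides ⇒ neg: (-x) + 2 = 1.
Step 2. [(-x) + 2 = 1] the outer +2 inverts by subtracting 2, so sub: -x = -1.
Step 3. [-x = -1] flip signs both sides, so neg: x = 1.

Answer: x ∈ {1}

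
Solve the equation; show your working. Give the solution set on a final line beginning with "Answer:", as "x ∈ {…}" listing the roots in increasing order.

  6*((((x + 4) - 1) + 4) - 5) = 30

Step 1. [6*((((x + 4) - 1) + 4) - 5) = 30] 6·(inner) — divide through by 6 ⇒ div: (((x + 4) - 1) + 4) - 5 = 5.
Step 2. [(((x + 4) - 1) + 4) - 5 = 5] 5 comes off first (add 5) ⇒ sub: ((x + 4) - 1) + 4 = 10.
Step 3. [((x + 4) - 1) + 4 = 10] the outer +4 inverts by subtracting 4 ⇒ sub: (x + 4) - 1 = 6.
Step 4. [(x + 4) - 1 = 6] the outer -1 inverts by adding 1. So sub: x + 4 = 7.
Step 5. [x + 4 = 7] subtract 4: x sits inside (… + 4) ⇒ sub: x = 3.

Answer: x ∈ {3}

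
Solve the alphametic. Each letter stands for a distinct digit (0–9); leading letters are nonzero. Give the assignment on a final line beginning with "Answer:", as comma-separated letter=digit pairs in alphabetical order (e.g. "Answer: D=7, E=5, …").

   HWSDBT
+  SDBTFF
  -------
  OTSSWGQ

Step 1. [col 1: T + F ≡ Q (mod 10)] several values work for Q in column 1 (T + F ≡ Q (mod 10), carry-in 0); try Q=7. So Q=7.
Step 2. [col 1: T + F ≡ Q (mod 10)] no forcing yet in column 1 (carry-in 0); F=3 is free and consistent — try it ⇒ F=3.
Step 3. [col 1: T + F ≡ Q (mod 10)] in column 1 we have T+F≡Q with carry-in 0; given F=3, Q=7 and digits 3,7 already taken and all letters distinct, that pins T to 4. So T=4.
Step 4. [col 2: B + F ≡ G (mod 10)] G=2 is one option consistent with column 2 (B + F ≡ G (mod 10), carry-in 0) — take it, so G=2.
Step 5. [col 2: B + F ≡ G (mod 10)] column 2 reads B+F+carry(0)=G with F=3, G=2; with digits 2,3,4,7 already taken and all letters distinct, the only value for B is 9. So B=9.
Step 6. [col 3: D + T ≡ W (mod 10)] column 3 (D + T ≡ W (mod 10), carry-in 1) doesn't pin W yet; pick W=0 and continue, so W=0.
Step 7. [O] adding two 6-digit numbers gives at most 6+1 digits, and here it does — O is that final carry and must be 1, so O=1.
Step 8. [col 3: D + T ≡ W (mod 10)] in column 3 we have D+T≡W with carry-in 1; given T=4, W=0 and digits 0,1,2,3,4,7,9 already taken and all letters distinct, that pins D to 5 ⇒ D=5.
Step 9. [col 4: S + B ≡ S (mod 10)] several values work for S in column 4 (S + B ≡ S (mod 10), carry-in 1); try S=6, so S=6.
Step 10. [col 6: H + S ≡ T (mod 10)] column 6 reads H+S+carry(0)=T with S=6, T=4; with digits 0,1,2,3,4,5,6,7,9 already taken and all letters distinct, the only value for H is 8 ⇒ H=8.

Answer: B=9, D=5, F=3, G=2, H=8, O=1, Q=7, S=6, T=4, W=0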